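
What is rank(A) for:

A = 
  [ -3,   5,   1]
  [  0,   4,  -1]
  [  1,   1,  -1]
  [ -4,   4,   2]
Row reduce:
R3 → R3 + (1/3)·R1
R4 → R4 - (4/3)·R1
R3 → R3 - (2/3)·R2
R4 → R4 + (2/3)·R2
REF = 
  [ -3,   5,   1]
  [  0,   4,  -1]
  [  0,   0,   0]
  [  0,   0,   0]
Pivot columns: 1, 2 → 2 pivots.

rank(A) = 2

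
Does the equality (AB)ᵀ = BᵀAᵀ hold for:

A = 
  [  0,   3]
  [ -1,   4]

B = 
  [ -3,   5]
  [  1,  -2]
Yes

(AB)ᵀ = 
  [  3,   7]
  [ -6, -13]

BᵀAᵀ = 
  [  3,   7]
  [ -6, -13]

Both sides are equal — this is the standard identity (AB)ᵀ = BᵀAᵀ, which holds for all A, B.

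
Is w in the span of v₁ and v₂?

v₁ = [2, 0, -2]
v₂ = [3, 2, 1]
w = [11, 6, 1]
Yes

Form the augmented matrix and row-reduce:
[v₁|v₂|w] = 
  [  2,   3,  11]
  [  0,   2,   6]
  [ -2,   1,   1]
R3 → R3 + (1)·R1
R3 → R3 - (2)·R2
REF = 
  [  2,   3,  11]
  [  0,   2,   6]
  [  0,   0,   0]

No row of the form [0 0 | nonzero], so the system is consistent. Back-substitution gives c₁ = 1, c₂ = 3: w = (1)·v₁ + (3)·v₂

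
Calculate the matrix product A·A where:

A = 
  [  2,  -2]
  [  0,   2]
A² = A·A:
A²[1,1] = (2)(2) + (-2)(0) = 4
A²[1,2] = (2)(-2) + (-2)(2) = -8
A²[2,1] = (0)(2) + (2)(0) = 0
A²[2,2] = (0)(-2) + (2)(2) = 4
A² = 
  [  4,  -8]
  [  0,   4]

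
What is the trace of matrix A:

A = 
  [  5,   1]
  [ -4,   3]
8

tr(A) = 5 + 3 = 8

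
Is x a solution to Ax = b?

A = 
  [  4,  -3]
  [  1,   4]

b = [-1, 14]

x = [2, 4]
No

Ax = [-4, 18] ≠ b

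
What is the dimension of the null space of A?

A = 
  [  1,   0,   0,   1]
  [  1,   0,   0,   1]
nullity(A) = 3

Row reduce:
R2 → R2 - (1)·R1
REF = 
  [  1,   0,   0,   1]
  [  0,   0,   0,   0]
Pivot columns: 1 → 1 pivot.
rank(A) = 1, so nullity(A) = 4 - 1 = 3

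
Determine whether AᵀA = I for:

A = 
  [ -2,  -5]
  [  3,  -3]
No

AᵀA = 
  [ 13,   1]
  [  1,  34]
≠ I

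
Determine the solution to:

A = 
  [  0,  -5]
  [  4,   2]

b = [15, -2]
x = [1, -3]

Row reduce the augmented matrix [A|b]:
Swap R1 ↔ R2
REF = 
  [  4,   2,  -2]
  [  0,  -5,  15]

Back-substitution:
x₂ = 15 / (-5) = -3
x₁ = (-2 - (2)(-3)) / 4 = 1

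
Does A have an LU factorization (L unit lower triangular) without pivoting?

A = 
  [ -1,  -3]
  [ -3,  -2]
Yes.
A[1,1] = -1 ≠ 0, so Gaussian elimination proceeds without a row swap: multiplier ℓ₂₁ = (-3)/(-1) = 3, and U[2,2] = -2 - (3)(-3) = 7.
L = 
  [  1,   0]
  [  3,   1]
U = 
  [ -1,  -3]
  [  0,   7]
Check row 2 of LU: [(3)(-1), (3)(-3) + 7] = [-3, -2] = row 2 of A ✓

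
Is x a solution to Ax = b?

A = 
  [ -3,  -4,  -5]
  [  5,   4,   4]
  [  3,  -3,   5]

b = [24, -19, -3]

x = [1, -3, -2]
No

Ax = [19, -15, 2] ≠ b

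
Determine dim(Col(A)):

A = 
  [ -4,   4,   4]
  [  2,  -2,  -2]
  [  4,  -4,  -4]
dim(Col(A)) = 1

Row reduce:
R2 → R2 + (1/2)·R1
R3 → R3 + (1)·R1
REF = 
  [ -4,   4,   4]
  [  0,   0,   0]
  [  0,   0,   0]
Pivot columns: 1 → 1 pivot.
dim(Col(A)) = number of pivot columns = 1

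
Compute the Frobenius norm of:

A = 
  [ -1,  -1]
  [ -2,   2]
||A||_F = 3.162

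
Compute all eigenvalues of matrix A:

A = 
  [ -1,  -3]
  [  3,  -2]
tr(A) = -3, det(A) = 11
Characteristic polynomial: λ² - tr(A)λ + det(A) = λ² + 3λ + 11
λ² + 3λ + 11 = 0  ⇒  λ = (-3 ± √((3)² - 4·(11)))/2 = (-3 ± √(-35))/2
  = (-3 + i√35)/2,  (-3 - i√35)/2

λ = (-3 + i√35)/2, (-3 - i√35)/2  (≈ -1.5 + 2.958i, -1.5 - 2.958i)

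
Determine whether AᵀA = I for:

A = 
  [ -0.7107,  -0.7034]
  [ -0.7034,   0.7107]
Yes

AᵀA = 
  [  0.9999,   0]
  [  0,   0.9999]
≈ I (equal to I up to the 4-dp rounding of the entries)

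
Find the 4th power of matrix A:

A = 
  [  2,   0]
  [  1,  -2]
A² = A·A:
A²[1,1] = (2)(2) + (0)(1) = 4
A²[1,2] = (2)(0) + (0)(-2) = 0
A²[2,1] = (1)(2) + (-2)(1) = 0
A²[2,2] = (1)(0) + (-2)(-2) = 4
A² = 
  [  4,   0]
  [  0,   4]

A^3 = A^2·A:
A^3[1,1] = (4)(2) + (0)(1) = 8
A^3[1,2] = (4)(0) + (0)(-2) = 0
A^3[2,1] = (0)(2) + (4)(1) = 4
A^3[2,2] = (0)(0) + (4)(-2) = -8
A^3 = 
  [  8,   0]
  [  4,  -8]

A^4 = A^3·A:
A^4[1,1] = (8)(2) + (0)(1) = 16
A^4[1,2] = (8)(0) + (0)(-2) = 0
A^4[2,1] = (4)(2) + (-8)(1) = 0
A^4[2,2] = (4)(0) + (-8)(-2) = 16
A^4 = 
  [ 16,   0]
  [  0,  16]

Therefore
A^4 = 
  [ 16,   0]
  [  0,  16]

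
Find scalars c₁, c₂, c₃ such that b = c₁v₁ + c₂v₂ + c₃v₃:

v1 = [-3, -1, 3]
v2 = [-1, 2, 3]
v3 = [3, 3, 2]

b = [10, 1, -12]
c1 = -3, c2 = -1, c3 = 0

b = -3·v1 + -1·v2 + 0·v3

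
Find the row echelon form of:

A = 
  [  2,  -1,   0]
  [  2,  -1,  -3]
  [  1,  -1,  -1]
Row operations:
R2 → R2 - (1)·R1
R3 → R3 - (1/2)·R1
Swap R2 ↔ R3

Resulting echelon form:
REF = 
  [   2,   -1,    0]
  [   0, -1/2,   -1]
  [   0,    0,   -3]

Rank = 3 (number of non-zero pivot rows).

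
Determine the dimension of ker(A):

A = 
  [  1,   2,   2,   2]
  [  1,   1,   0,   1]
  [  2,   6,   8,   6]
nullity(A) = 2

Row reduce:
R2 → R2 - (1)·R1
R3 → R3 - (2)·R1
R3 → R3 + (2)·R2
REF = 
  [  1,   2,   2,   2]
  [  0,  -1,  -2,  -1]
  [  0,   0,   0,   0]
Pivot columns: 1, 2 → 2 pivots.
rank(A) = 2, so nullity(A) = 4 - 2 = 2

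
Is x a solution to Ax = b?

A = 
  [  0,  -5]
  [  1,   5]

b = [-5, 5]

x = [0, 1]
Yes

Ax = [-5, 5] = b ✓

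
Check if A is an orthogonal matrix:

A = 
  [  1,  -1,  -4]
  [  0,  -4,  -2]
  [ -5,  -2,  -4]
No

AᵀA = 
  [ 26,   9,  16]
  [  9,  21,  20]
  [ 16,  20,  36]
≠ I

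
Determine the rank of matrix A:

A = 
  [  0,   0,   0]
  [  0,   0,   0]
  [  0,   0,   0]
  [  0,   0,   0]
Row reduce:
(no row operations needed)
REF = 
  [  0,   0,   0]
  [  0,   0,   0]
  [  0,   0,   0]
  [  0,   0,   0]
Pivot columns: none → 0 pivots.

rank(A) = 0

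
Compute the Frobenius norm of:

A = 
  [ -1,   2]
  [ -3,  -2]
||A||_F = 4.243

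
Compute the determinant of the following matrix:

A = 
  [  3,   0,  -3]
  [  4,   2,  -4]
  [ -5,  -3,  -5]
-60

Cofactor expansion along row 1:
det(A) = (3)·((2)(-5) - (-4)(-3)) - (0)·((4)(-5) - (-4)(-5)) + (-3)·((4)(-3) - (2)(-5))
  = (3)(-22) - (0)(-40) + (-3)(-2)
  = -60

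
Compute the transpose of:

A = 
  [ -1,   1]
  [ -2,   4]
Aᵀ = 
  [ -1,  -2]
  [  1,   4]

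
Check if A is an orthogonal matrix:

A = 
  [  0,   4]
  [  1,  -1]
No

AᵀA = 
  [  1,  -1]
  [ -1,  17]
≠ I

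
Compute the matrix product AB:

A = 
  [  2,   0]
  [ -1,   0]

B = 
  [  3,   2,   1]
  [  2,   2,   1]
A is 2×2 and B is 2×3, so AB is 2×3. Each entry is (row of A)·(column of B):
AB[1,1] = (2)(3) + (0)(2) = 6
AB[1,2] = (2)(2) + (0)(2) = 4
AB[1,3] = (2)(1) + (0)(1) = 2
AB[2,1] = (-1)(3) + (0)(2) = -3
AB[2,2] = (-1)(2) + (0)(2) = -2
AB[2,3] = (-1)(1) + (0)(1) = -1

AB = 
  [  6,   4,   2]
  [ -3,  -2,  -1]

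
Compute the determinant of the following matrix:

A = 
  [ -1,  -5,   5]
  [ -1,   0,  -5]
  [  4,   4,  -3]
Cofactor expansion along row 1:
det(A) = (-1)·((0)(-3) - (-5)(4)) - (-5)·((-1)(-3) - (-5)(4)) + (5)·((-1)(4) - (0)(4))
  = (-1)(20) - (-5)(23) + (5)(-4)
  = 75

det(A) = 75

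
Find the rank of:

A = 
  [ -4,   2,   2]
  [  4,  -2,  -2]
rank(A) = 1

Row reduce:
R2 → R2 + (1)·R1
REF = 
  [ -4,   2,   2]
  [  0,   0,   0]
Pivot columns: 1 → 1 pivot.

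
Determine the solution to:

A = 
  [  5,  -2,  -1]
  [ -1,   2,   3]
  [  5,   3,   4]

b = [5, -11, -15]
x = [0, -1, -3]

Row reduce the augmented matrix [A|b]:
R2 → R2 + (1/5)·R1
R3 → R3 - (1)·R1
R3 → R3 - (25/8)·R2
REF = 
  [    5,    -2,    -1,     5]
  [    0,   8/5,  14/5,   -10]
  [    0,     0, -15/4,  45/4]

Back-substitution:
x₃ = (45/4) / (-15/4) = -3
x₂ = (-10 - (14/5)(-3)) / (8/5) = -1
x₁ = (5 - (-2)(-1) - (-1)(-3)) / 5 = 0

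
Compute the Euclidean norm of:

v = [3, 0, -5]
5.831

||v||₂ = √((3)² + (0)² + (-5)²) = √34 = 5.831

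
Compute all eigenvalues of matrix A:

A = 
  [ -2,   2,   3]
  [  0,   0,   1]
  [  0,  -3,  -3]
λ = -2, (-3 + i√3)/2, (-3 - i√3)/2  (≈ -2, -1.5 + 0.866i, -1.5 - 0.866i)

Characteristic polynomial: det(λI - A) = λ³ + 5λ² + 9λ + 6
Testing integer divisors of the constant term: p(-2) = 0, so (λ + 2) is a factor:
p(λ) = (λ + 2)(λ² + 3λ + 3)
λ² + 3λ + 3 = 0  ⇒  λ = (-3 ± √((3)² - 4·(3)))/2 = (-3 ± √(-3))/2
  = (-3 + i√3)/2,  (-3 - i√3)/2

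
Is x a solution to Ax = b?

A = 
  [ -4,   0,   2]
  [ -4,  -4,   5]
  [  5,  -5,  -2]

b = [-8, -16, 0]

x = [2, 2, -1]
No

Ax = [-10, -21, 2] ≠ b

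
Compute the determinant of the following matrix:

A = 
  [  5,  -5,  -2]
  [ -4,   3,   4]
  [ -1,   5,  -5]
Cofactor expansion along row 1:
det(A) = (5)·((3)(-5) - (4)(5)) - (-5)·((-4)(-5) - (4)(-1)) + (-2)·((-4)(5) - (3)(-1))
  = (5)(-35) - (-5)(24) + (-2)(-17)
  = -21

det(A) = -21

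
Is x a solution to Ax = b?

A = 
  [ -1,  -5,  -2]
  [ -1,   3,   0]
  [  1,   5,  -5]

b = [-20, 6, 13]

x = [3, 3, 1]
Yes

Ax = [-20, 6, 13] = b ✓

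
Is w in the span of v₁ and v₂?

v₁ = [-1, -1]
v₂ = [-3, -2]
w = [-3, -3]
Yes

Form the augmented matrix and row-reduce:
[v₁|v₂|w] = 
  [ -1,  -3,  -3]
  [ -1,  -2,  -3]
R2 → R2 - (1)·R1
REF = 
  [ -1,  -3,  -3]
  [  0,   1,   0]

No row of the form [0 0 | nonzero], so the system is consistent. Back-substitution gives c₁ = 3, c₂ = 0: w = (3)·v₁ + (0)·v₂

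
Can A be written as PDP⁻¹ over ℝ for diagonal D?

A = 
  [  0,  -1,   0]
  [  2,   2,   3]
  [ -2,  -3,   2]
No

Characteristic polynomial: det(λI - A) = λ³ - 4λ² + 15λ - 10
By the rational root theorem any rational root is an integer dividing 10; none of those is a root, so p(λ) has no rational roots and hence (being an irreducible cubic) no repeated roots.
Discriminant of the cubic: Δ = -4360
Δ < 0 ⇒ one real eigenvalue and a complex-conjugate pair: λ ≈ 1.598 + 3.143i, 1.598 - 3.143i, 0.8046
Has complex eigenvalues (not diagonalizable over ℝ).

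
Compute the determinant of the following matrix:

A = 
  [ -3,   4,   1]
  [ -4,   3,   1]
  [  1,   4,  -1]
-10

Cofactor expansion along row 1:
det(A) = (-3)·((3)(-1) - (1)(4)) - (4)·((-4)(-1) - (1)(1)) + (1)·((-4)(4) - (3)(1))
  = (-3)(-7) - (4)(3) + (1)(-19)
  = -10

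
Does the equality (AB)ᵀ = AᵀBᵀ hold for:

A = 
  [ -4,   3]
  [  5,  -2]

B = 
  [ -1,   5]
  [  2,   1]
No

(AB)ᵀ = 
  [ 10,  -9]
  [-17,  23]

AᵀBᵀ = 
  [ 29,  -3]
  [-13,   4]

The two matrices differ, so (AB)ᵀ ≠ AᵀBᵀ in general. The correct identity is (AB)ᵀ = BᵀAᵀ.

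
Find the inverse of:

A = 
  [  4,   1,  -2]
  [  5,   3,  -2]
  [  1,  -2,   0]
det(A) = (4)·((3)(0) - (-2)(-2)) - (1)·((5)(0) - (-2)(1)) + (-2)·((5)(-2) - (3)(1))
  = (4)(-4) - (1)(2) + (-2)(-13)
  = 8
det(A) = 8 ≠ 0, so A is invertible.

Cofactors Cᵢⱼ = (-1)ⁱ⁺ʲ·Mᵢⱼ:
C = 
  [ -4,  -2, -13]
  [  4,   2,   9]
  [  4,  -2,   7]

adj(A) = Cᵀ:
adj(A) = 
  [ -4,   4,   4]
  [ -2,   2,  -2]
  [-13,   9,   7]

A⁻¹ = (1/8) · adj(A):
A⁻¹ = 
  [ -1/2,   1/2,   1/2]
  [ -1/4,   1/4,  -1/4]
  [-13/8,   9/8,   7/8]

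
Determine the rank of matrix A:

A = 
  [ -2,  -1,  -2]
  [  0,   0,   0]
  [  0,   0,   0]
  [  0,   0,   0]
rank(A) = 1

Row reduce:
(no row operations needed)
REF = 
  [ -2,  -1,  -2]
  [  0,   0,   0]
  [  0,   0,   0]
  [  0,   0,   0]
Pivot columns: 1 → 1 pivot.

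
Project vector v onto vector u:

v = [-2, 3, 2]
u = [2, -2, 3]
proj_u(v) = [-8/17, 8/17, -12/17]

v·u = (-2)(2) + (3)(-2) + (2)(3) = -4
u·u = (2)² + (-2)² + (3)² = 17
proj_u(v) = (v·u / u·u) × u = (-4/17) × u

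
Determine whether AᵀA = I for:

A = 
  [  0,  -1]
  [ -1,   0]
Yes

AᵀA = 
  [  1,   0]
  [  0,   1]
= I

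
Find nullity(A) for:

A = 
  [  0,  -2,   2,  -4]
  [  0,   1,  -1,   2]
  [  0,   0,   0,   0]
nullity(A) = 3

Row reduce:
R2 → R2 + (1/2)·R1
REF = 
  [  0,  -2,   2,  -4]
  [  0,   0,   0,   0]
  [  0,   0,   0,   0]
Pivot columns: 2 → 1 pivot.
rank(A) = 1, so nullity(A) = 4 - 1 = 3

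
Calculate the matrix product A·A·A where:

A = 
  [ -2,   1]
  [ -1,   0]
A^3 = 
  [ -4,   3]
  [ -3,   2]

A² = A·A:
A²[1,1] = (-2)(-2) + (1)(-1) = 3
A²[1,2] = (-2)(1) + (1)(0) = -2
A²[2,1] = (-1)(-2) + (0)(-1) = 2
A²[2,2] = (-1)(1) + (0)(0) = -1
A² = 
  [  3,  -2]
  [  2,  -1]

A^3 = A^2·A:
A^3[1,1] = (3)(-2) + (-2)(-1) = -4
A^3[1,2] = (3)(1) + (-2)(0) = 3
A^3[2,1] = (2)(-2) + (-1)(-1) = -3
A^3[2,2] = (2)(1) + (-1)(0) = 2
A^3 = 
  [ -4,   3]
  [ -3,   2]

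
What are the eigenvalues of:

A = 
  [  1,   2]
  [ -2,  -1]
λ = i√3, -i√3  (≈ 0 + 1.732i, 0 - 1.732i)

tr(A) = 0, det(A) = 3
Characteristic polynomial: λ² - tr(A)λ + det(A) = λ² + 3
λ² + 3 = 0  ⇒  λ = (0 ± √((0)² - 4·(3)))/2 = (0 ± √(-12))/2
  = i√3,  -i√3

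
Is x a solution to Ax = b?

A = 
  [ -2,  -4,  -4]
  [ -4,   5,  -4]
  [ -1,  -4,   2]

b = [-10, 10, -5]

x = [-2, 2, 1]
No

Ax = [-8, 14, -4] ≠ b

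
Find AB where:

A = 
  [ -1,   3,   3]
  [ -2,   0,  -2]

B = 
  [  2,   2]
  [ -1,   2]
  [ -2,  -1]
AB = 
  [-11,   1]
  [  0,  -2]

A is 2×3 and B is 3×2, so AB is 2×2. Each entry is (row of A)·(column of B):
AB[1,1] = (-1)(2) + (3)(-1) + (3)(-2) = -11
AB[1,2] = (-1)(2) + (3)(2) + (3)(-1) = 1
AB[2,1] = (-2)(2) + (0)(-1) + (-2)(-2) = 0
AB[2,2] = (-2)(2) + (0)(2) + (-2)(-1) = -2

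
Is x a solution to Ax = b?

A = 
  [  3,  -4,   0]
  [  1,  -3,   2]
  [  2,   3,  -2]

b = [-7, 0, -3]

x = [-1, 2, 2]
No

Ax = [-11, -3, 0] ≠ b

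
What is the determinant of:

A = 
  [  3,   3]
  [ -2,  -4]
-6

For a 2×2 matrix, det = ad - bc = (3)(-4) - (3)(-2) = -6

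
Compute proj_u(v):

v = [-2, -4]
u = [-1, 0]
v·u = (-2)(-1) + (-4)(0) = 2
u·u = (-1)² + (0)² = 1
proj_u(v) = (v·u / u·u) × u = (2/1) × u = (2) × u

proj_u(v) = [-2, 0]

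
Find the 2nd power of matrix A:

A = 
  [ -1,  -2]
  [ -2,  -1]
A² = A·A:
A²[1,1] = (-1)(-1) + (-2)(-2) = 5
A²[1,2] = (-1)(-2) + (-2)(-1) = 4
A²[2,1] = (-2)(-1) + (-1)(-2) = 4
A²[2,2] = (-2)(-2) + (-1)(-1) = 5
A² = 
  [  5,   4]
  [  4,   5]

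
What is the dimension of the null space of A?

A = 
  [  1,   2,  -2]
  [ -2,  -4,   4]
nullity(A) = 2

Row reduce:
R2 → R2 + (2)·R1
REF = 
  [  1,   2,  -2]
  [  0,   0,   0]
Pivot columns: 1 → 1 pivot.
rank(A) = 1, so nullity(A) = 3 - 1 = 2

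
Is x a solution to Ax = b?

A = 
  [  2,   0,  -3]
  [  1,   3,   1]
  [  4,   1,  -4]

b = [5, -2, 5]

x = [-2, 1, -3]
Yes

Ax = [5, -2, 5] = b ✓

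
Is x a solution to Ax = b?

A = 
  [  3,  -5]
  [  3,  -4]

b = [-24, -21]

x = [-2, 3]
No

Ax = [-21, -18] ≠ b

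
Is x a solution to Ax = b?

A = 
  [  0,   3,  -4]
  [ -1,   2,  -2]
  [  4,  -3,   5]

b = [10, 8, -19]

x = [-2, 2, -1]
Yes

Ax = [10, 8, -19] = b ✓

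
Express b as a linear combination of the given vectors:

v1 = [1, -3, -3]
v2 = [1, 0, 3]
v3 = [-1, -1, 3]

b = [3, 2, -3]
c1 = 0, c2 = 1, c3 = -2

b = 0·v1 + 1·v2 + -2·v3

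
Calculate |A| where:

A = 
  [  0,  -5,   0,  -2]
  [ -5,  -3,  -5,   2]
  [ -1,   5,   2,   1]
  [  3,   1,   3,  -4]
Cofactor expansion along row 1: det(A) = a₁₁M₁₁ - a₁₂M₁₂ + a₁₃M₁₃ - a₁₄M₁₄

M₁₁ = det[[-3, -5, 2]; [5, 2, 1]; [1, 3, -4]]
  = (-3)·((2)(-4) - (1)(3)) - (-5)·((5)(-4) - (1)(1)) + (2)·((5)(3) - (2)(1))
  = (-3)(-11) - (-5)(-21) + (2)(13)
  = -46
M₁₂ = det[[-5, -5, 2]; [-1, 2, 1]; [3, 3, -4]]
  = (-5)·((2)(-4) - (1)(3)) - (-5)·((-1)(-4) - (1)(3)) + (2)·((-1)(3) - (2)(3))
  = (-5)(-11) - (-5)(1) + (2)(-9)
  = 42
M₁₃ = det[[-5, -3, 2]; [-1, 5, 1]; [3, 1, -4]]
  = (-5)·((5)(-4) - (1)(1)) - (-3)·((-1)(-4) - (1)(3)) + (2)·((-1)(1) - (5)(3))
  = (-5)(-21) - (-3)(1) + (2)(-16)
  = 76
M₁₄ = det[[-5, -3, -5]; [-1, 5, 2]; [3, 1, 3]]
  = (-5)·((5)(3) - (2)(1)) - (-3)·((-1)(3) - (2)(3)) + (-5)·((-1)(1) - (5)(3))
  = (-5)(13) - (-3)(-9) + (-5)(-16)
  = -12

det(A) = (0)(-46) - (-5)(42) + (0)(76) - (-2)(-12) = 186

det(A) = 186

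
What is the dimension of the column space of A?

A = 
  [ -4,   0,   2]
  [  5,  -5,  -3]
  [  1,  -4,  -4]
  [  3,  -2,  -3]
dim(Col(A)) = 3

Row reduce:
R2 → R2 + (5/4)·R1
R3 → R3 + (1/4)·R1
R4 → R4 + (3/4)·R1
R3 → R3 - (4/5)·R2
R4 → R4 - (2/5)·R2
R4 → R4 - (13/31)·R3
REF = 
  [    -4,      0,      2]
  [     0,     -5,   -1/2]
  [     0,      0, -31/10]
  [     0,      0,      0]
Pivot columns: 1, 2, 3 → 3 pivots.
dim(Col(A)) = number of pivot columns = 3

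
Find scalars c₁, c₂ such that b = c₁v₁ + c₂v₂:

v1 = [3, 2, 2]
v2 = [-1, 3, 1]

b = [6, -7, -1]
c1 = 1, c2 = -3

b = 1·v1 + -3·v2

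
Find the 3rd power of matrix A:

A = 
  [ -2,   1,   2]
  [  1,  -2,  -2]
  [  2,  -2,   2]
A² = A·A:
A²[1,1] = (-2)(-2) + (1)(1) + (2)(2) = 9
A²[1,2] = (-2)(1) + (1)(-2) + (2)(-2) = -8
A²[1,3] = (-2)(2) + (1)(-2) + (2)(2) = -2
A²[2,1] = (1)(-2) + (-2)(1) + (-2)(2) = -8
A²[2,2] = (1)(1) + (-2)(-2) + (-2)(-2) = 9
A²[2,3] = (1)(2) + (-2)(-2) + (-2)(2) = 2
A²[3,1] = (2)(-2) + (-2)(1) + (2)(2) = -2
A²[3,2] = (2)(1) + (-2)(-2) + (2)(-2) = 2
A²[3,3] = (2)(2) + (-2)(-2) + (2)(2) = 12
A² = 
  [  9,  -8,  -2]
  [ -8,   9,   2]
  [ -2,   2,  12]

A^3 = A^2·A:
A^3[1,1] = (9)(-2) + (-8)(1) + (-2)(2) = -30
A^3[1,2] = (9)(1) + (-8)(-2) + (-2)(-2) = 29
A^3[1,3] = (9)(2) + (-8)(-2) + (-2)(2) = 30
A^3[2,1] = (-8)(-2) + (9)(1) + (2)(2) = 29
A^3[2,2] = (-8)(1) + (9)(-2) + (2)(-2) = -30
A^3[2,3] = (-8)(2) + (9)(-2) + (2)(2) = -30
A^3[3,1] = (-2)(-2) + (2)(1) + (12)(2) = 30
A^3[3,2] = (-2)(1) + (2)(-2) + (12)(-2) = -30
A^3[3,3] = (-2)(2) + (2)(-2) + (12)(2) = 16
A^3 = 
  [-30,  29,  30]
  [ 29, -30, -30]
  [ 30, -30,  16]

Therefore
A^3 = 
  [-30,  29,  30]
  [ 29, -30, -30]
  [ 30, -30,  16]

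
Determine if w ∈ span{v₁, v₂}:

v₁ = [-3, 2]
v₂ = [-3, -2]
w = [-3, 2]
Yes

Form the augmented matrix and row-reduce:
[v₁|v₂|w] = 
  [ -3,  -3,  -3]
  [  2,  -2,   2]
R2 → R2 + (2/3)·R1
REF = 
  [ -3,  -3,  -3]
  [  0,  -4,   0]

No row of the form [0 0 | nonzero], so the system is consistent. Back-substitution gives c₁ = 1, c₂ = 0: w = (1)·v₁ + (0)·v₂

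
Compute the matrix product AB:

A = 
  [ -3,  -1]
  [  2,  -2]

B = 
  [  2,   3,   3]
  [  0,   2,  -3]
A is 2×2 and B is 2×3, so AB is 2×3. Each entry is (row of A)·(column of B):
AB[1,1] = (-3)(2) + (-1)(0) = -6
AB[1,2] = (-3)(3) + (-1)(2) = -11
AB[1,3] = (-3)(3) + (-1)(-3) = -6
AB[2,1] = (2)(2) + (-2)(0) = 4
AB[2,2] = (2)(3) + (-2)(2) = 2
AB[2,3] = (2)(3) + (-2)(-3) = 12

AB = 
  [ -6, -11,  -6]
  [  4,   2,  12]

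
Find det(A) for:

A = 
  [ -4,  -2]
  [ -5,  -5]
10

For a 2×2 matrix, det = ad - bc = (-4)(-5) - (-2)(-5) = 10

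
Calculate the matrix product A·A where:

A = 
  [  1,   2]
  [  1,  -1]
A² = A·A:
A²[1,1] = (1)(1) + (2)(1) = 3
A²[1,2] = (1)(2) + (2)(-1) = 0
A²[2,1] = (1)(1) + (-1)(1) = 0
A²[2,2] = (1)(2) + (-1)(-1) = 3
A² = 
  [  3,   0]
  [  0,   3]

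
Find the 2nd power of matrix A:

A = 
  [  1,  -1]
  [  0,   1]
A² = A·A:
A²[1,1] = (1)(1) + (-1)(0) = 1
A²[1,2] = (1)(-1) + (-1)(1) = -2
A²[2,1] = (0)(1) + (1)(0) = 0
A²[2,2] = (0)(-1) + (1)(1) = 1
A² = 
  [  1,  -2]
  [  0,   1]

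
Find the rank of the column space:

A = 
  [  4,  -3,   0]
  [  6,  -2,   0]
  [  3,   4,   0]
Row reduce:
R2 → R2 - (3/2)·R1
R3 → R3 - (3/4)·R1
R3 → R3 - (5/2)·R2
REF = 
  [  4,  -3,   0]
  [  0, 5/2,   0]
  [  0,   0,   0]
Pivot columns: 1, 2 → 2 pivots.
dim(Col(A)) = number of pivot columns = 2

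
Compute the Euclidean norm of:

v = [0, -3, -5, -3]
6.557

||v||₂ = √((0)² + (-3)² + (-5)² + (-3)²) = √43 = 6.557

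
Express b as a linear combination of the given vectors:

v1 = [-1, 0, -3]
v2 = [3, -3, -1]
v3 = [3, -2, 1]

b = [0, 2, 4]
c1 = 0, c2 = -2, c3 = 2

b = 0·v1 + -2·v2 + 2·v3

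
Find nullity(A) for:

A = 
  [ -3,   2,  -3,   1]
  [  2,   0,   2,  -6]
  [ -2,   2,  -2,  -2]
nullity(A) = 2

Row reduce:
R2 → R2 + (2/3)·R1
R3 → R3 - (2/3)·R1
R3 → R3 - (1/2)·R2
REF = 
  [   -3,     2,    -3,     1]
  [    0,   4/3,     0, -16/3]
  [    0,     0,     0,     0]
Pivot columns: 1, 2 → 2 pivots.
rank(A) = 2, so nullity(A) = 4 - 2 = 2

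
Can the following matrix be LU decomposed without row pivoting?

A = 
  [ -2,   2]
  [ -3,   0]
Yes.
A[1,1] = -2 ≠ 0, so Gaussian elimination proceeds without a row swap: multiplier ℓ₂₁ = (-3)/(-2) = 3/2, and U[2,2] = 0 - (3/2)(2) = -3.
L = 
  [  1,   0]
  [3/2,   1]
U = 
  [ -2,   2]
  [  0,  -3]
Check row 2 of LU: [(3/2)(-2), (3/2)(2) + (-3)] = [-3, 0] = row 2 of A ✓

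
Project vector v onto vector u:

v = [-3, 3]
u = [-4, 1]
v·u = (-3)(-4) + (3)(1) = 15
u·u = (-4)² + (1)² = 17
proj_u(v) = (v·u / u·u) × u = (15/17) × u

proj_u(v) = [-60/17, 15/17]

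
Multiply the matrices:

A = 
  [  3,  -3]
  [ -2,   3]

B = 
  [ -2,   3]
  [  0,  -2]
A is 2×2 and B is 2×2, so AB is 2×2. Each entry is (row of A)·(column of B):
AB[1,1] = (3)(-2) + (-3)(0) = -6
AB[1,2] = (3)(3) + (-3)(-2) = 15
AB[2,1] = (-2)(-2) + (3)(0) = 4
AB[2,2] = (-2)(3) + (3)(-2) = -12

AB = 
  [ -6,  15]
  [  4, -12]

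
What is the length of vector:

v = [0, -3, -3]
4.243

||v||₂ = √((0)² + (-3)² + (-3)²) = √18 = 4.243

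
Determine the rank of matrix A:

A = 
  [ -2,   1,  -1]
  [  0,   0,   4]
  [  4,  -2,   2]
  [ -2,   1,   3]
Row reduce:
R3 → R3 + (2)·R1
R4 → R4 - (1)·R1
R4 → R4 - (1)·R2
REF = 
  [ -2,   1,  -1]
  [  0,   0,   4]
  [  0,   0,   0]
  [  0,   0,   0]
Pivot columns: 1, 3 → 2 pivots.

rank(A) = 2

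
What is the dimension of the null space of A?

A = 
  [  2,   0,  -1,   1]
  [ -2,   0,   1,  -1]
nullity(A) = 3

Row reduce:
R2 → R2 + (1)·R1
REF = 
  [  2,   0,  -1,   1]
  [  0,   0,   0,   0]
Pivot columns: 1 → 1 pivot.
rank(A) = 1, so nullity(A) = 4 - 1 = 3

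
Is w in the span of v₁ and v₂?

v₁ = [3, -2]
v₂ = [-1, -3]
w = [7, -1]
Yes

Form the augmented matrix and row-reduce:
[v₁|v₂|w] = 
  [  3,  -1,   7]
  [ -2,  -3,  -1]
R2 → R2 + (2/3)·R1
REF = 
  [    3,    -1,     7]
  [    0, -11/3,  11/3]

No row of the form [0 0 | nonzero], so the system is consistent. Back-substitution gives c₁ = 2, c₂ = -1: w = (2)·v₁ + (-1)·v₂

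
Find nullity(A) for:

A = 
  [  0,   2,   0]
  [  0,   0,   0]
nullity(A) = 2

Row reduce:
(no row operations needed)
REF = 
  [  0,   2,   0]
  [  0,   0,   0]
Pivot columns: 2 → 1 pivot.
rank(A) = 1, so nullity(A) = 3 - 1 = 2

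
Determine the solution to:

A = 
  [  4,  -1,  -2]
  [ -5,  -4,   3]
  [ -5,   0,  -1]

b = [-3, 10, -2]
Row reduce the augmented matrix [A|b]:
R2 → R2 + (5/4)·R1
R3 → R3 + (5/4)·R1
R3 → R3 - (5/21)·R2
REF = 
  [      4,      -1,      -2,      -3]
  [      0,   -21/4,     1/2,    25/4]
  [      0,       0,  -76/21, -152/21]

Back-substitution:
x₃ = (-152/21) / (-76/21) = 2
x₂ = (25/4 - (1/2)(2)) / (-21/4) = -1
x₁ = (-3 - (-1)(-1) - (-2)(2)) / 4 = 0

x = [0, -1, 2]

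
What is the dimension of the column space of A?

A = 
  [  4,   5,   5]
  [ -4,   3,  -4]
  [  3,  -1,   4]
dim(Col(A)) = 3

Row reduce:
R2 → R2 + (1)·R1
R3 → R3 - (3/4)·R1
R3 → R3 + (19/32)·R2
REF = 
  [    4,     5,     5]
  [    0,     8,     1]
  [    0,     0, 27/32]
Pivot columns: 1, 2, 3 → 3 pivots.
dim(Col(A)) = number of pivot columns = 3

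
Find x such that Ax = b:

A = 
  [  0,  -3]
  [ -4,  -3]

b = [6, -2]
x = [2, -2]

Row reduce the augmented matrix [A|b]:
Swap R1 ↔ R2
REF = 
  [ -4,  -3,  -2]
  [  0,  -3,   6]

Back-substitution:
x₂ = 6 / (-3) = -2
x₁ = (-2 - (-3)(-2)) / (-4) = 2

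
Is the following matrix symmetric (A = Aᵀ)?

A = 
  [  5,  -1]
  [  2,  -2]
No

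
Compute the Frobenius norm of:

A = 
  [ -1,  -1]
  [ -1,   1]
||A||_F = 2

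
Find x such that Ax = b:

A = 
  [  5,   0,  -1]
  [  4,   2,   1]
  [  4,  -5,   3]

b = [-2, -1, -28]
x = [-1, 3, -3]

Row reduce the augmented matrix [A|b]:
R2 → R2 - (4/5)·R1
R3 → R3 - (4/5)·R1
R3 → R3 + (5/2)·R2
REF = 
  [      5,       0,      -1,      -2]
  [      0,       2,     9/5,     3/5]
  [      0,       0,   83/10, -249/10]

Back-substitution:
x₃ = (-249/10) / (83/10) = -3
x₂ = (3/5 - (9/5)(-3)) / 2 = 3
x₁ = (-2 - (0)(3) - (-1)(-3)) / 5 = -1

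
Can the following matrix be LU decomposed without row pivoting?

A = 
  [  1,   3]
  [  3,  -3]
Yes.
A[1,1] = 1 ≠ 0, so Gaussian elimination proceeds without a row swap: multiplier ℓ₂₁ = (3)/(1) = 3, and U[2,2] = -3 - (3)(3) = -12.
L = 
  [  1,   0]
  [  3,   1]
U = 
  [  1,   3]
  [  0, -12]
Check row 2 of LU: [(3)(1), (3)(3) + (-12)] = [3, -3] = row 2 of A ✓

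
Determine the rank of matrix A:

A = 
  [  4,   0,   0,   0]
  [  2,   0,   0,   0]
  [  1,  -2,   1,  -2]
rank(A) = 2

Row reduce:
R2 → R2 - (1/2)·R1
R3 → R3 - (1/4)·R1
Swap R2 ↔ R3
REF = 
  [  4,   0,   0,   0]
  [  0,  -2,   1,  -2]
  [  0,   0,   0,   0]
Pivot columns: 1, 2 → 2 pivots.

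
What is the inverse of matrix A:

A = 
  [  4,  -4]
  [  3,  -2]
det(A) = (4)(-2) - (-4)(3) = 4
For a 2×2 matrix, A⁻¹ = (1/det(A)) · [[d, -b], [-c, a]]
    = (1/4) · [[-2, 4], [-3, 4]]

A⁻¹ = 
  [-1/2,    1]
  [-3/4,    1]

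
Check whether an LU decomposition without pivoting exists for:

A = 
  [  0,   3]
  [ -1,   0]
No.
A[1,1] = 0 but A[2,1] = -1 ≠ 0. Any LU with L unit lower triangular has (LU)[1,1] = U[1,1] and (LU)[2,1] = L[2,1]·U[1,1]; matching A forces U[1,1] = 0, which then forces (LU)[2,1] = 0 ≠ -1. A row swap (pivoting) is required.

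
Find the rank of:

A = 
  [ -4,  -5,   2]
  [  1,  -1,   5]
Row reduce:
R2 → R2 + (1/4)·R1
REF = 
  [  -4,   -5,    2]
  [   0, -9/4, 11/2]
Pivot columns: 1, 2 → 2 pivots.

rank(A) = 2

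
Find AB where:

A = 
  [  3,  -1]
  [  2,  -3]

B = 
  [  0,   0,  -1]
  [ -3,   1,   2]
AB = 
  [  3,  -1,  -5]
  [  9,  -3,  -8]

A is 2×2 and B is 2×3, so AB is 2×3. Each entry is (row of A)·(column of B):
AB[1,1] = (3)(0) + (-1)(-3) = 3
AB[1,2] = (3)(0) + (-1)(1) = -1
AB[1,3] = (3)(-1) + (-1)(2) = -5
AB[2,1] = (2)(0) + (-3)(-3) = 9
AB[2,2] = (2)(0) + (-3)(1) = -3
AB[2,3] = (2)(-1) + (-3)(2) = -8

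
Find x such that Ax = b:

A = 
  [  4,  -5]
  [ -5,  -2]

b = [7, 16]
x = [-2, -3]

Row reduce the augmented matrix [A|b]:
R2 → R2 + (5/4)·R1
REF = 
  [    4,    -5,     7]
  [    0, -33/4,  99/4]

Back-substitution:
x₂ = (99/4) / (-33/4) = -3
x₁ = (7 - (-5)(-3)) / 4 = -2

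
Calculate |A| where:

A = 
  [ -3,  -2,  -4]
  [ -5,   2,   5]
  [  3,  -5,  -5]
-101

Cofactor expansion along row 1:
det(A) = (-3)·((2)(-5) - (5)(-5)) - (-2)·((-5)(-5) - (5)(3)) + (-4)·((-5)(-5) - (2)(3))
  = (-3)(15) - (-2)(10) + (-4)(19)
  = -101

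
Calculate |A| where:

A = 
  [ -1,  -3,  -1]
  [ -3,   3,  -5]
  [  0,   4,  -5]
52

Cofactor expansion along row 1:
det(A) = (-1)·((3)(-5) - (-5)(4)) - (-3)·((-3)(-5) - (-5)(0)) + (-1)·((-3)(4) - (3)(0))
  = (-1)(5) - (-3)(15) + (-1)(-12)
  = 52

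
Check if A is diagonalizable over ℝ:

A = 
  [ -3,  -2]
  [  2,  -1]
No

tr(A) = -4, det(A) = 7
Characteristic polynomial: λ² - tr(A)λ + det(A) = λ² + 4λ + 7
λ² + 4λ + 7 = 0  ⇒  λ = (-4 ± √((4)² - 4·(7)))/2 = (-4 ± √(-12))/2
  = -2 + i√3,  -2 - i√3
Eigenvalues: -2 + i√3, -2 - i√3  (≈ -2 + 1.732i, -2 - 1.732i)
Has complex eigenvalues (not diagonalizable over ℝ).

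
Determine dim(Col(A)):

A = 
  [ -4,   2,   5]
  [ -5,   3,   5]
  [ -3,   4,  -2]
dim(Col(A)) = 3

Row reduce:
R2 → R2 - (5/4)·R1
R3 → R3 - (3/4)·R1
R3 → R3 - (5)·R2
REF = 
  [  -4,    2,    5]
  [   0,  1/2, -5/4]
  [   0,    0,  1/2]
Pivot columns: 1, 2, 3 → 3 pivots.
dim(Col(A)) = number of pivot columns = 3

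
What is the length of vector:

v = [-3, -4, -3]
5.831

||v||₂ = √((-3)² + (-4)² + (-3)²) = √34 = 5.831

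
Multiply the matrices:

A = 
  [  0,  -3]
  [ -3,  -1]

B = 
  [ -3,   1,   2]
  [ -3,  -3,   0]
A is 2×2 and B is 2×3, so AB is 2×3. Each entry is (row of A)·(column of B):
AB[1,1] = (0)(-3) + (-3)(-3) = 9
AB[1,2] = (0)(1) + (-3)(-3) = 9
AB[1,3] = (0)(2) + (-3)(0) = 0
AB[2,1] = (-3)(-3) + (-1)(-3) = 12
AB[2,2] = (-3)(1) + (-1)(-3) = 0
AB[2,3] = (-3)(2) + (-1)(0) = -6

AB = 
  [  9,   9,   0]
  [ 12,   0,  -6]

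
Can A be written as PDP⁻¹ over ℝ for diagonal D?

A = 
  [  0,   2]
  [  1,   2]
Yes

tr(A) = 2, det(A) = -2
Characteristic polynomial: λ² - tr(A)λ + det(A) = λ² - 2λ - 2
λ² - 2λ - 2 = 0  ⇒  λ = (2 ± √((-2)² - 4·(-2)))/2 = (2 ± √(12))/2
  = 1 + √3,  1 - √3
Eigenvalues: 1 + √3, 1 - √3  (≈ 2.732, -0.7321)
The two irrational eigenvalues are distinct (simple), so each has alg. mult. = geom. mult. = 1.
Sum of geometric multiplicities equals n, so A has n independent eigenvectors.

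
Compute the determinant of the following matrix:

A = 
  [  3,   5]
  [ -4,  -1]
17

For a 2×2 matrix, det = ad - bc = (3)(-1) - (5)(-4) = 17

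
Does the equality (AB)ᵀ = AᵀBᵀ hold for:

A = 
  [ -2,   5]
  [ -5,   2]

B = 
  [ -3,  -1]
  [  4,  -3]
No

(AB)ᵀ = 
  [ 26,  23]
  [-13,  -1]

AᵀBᵀ = 
  [ 11,   7]
  [-17,  14]

The two matrices differ, so (AB)ᵀ ≠ AᵀBᵀ in general. The correct identity is (AB)ᵀ = BᵀAᵀ.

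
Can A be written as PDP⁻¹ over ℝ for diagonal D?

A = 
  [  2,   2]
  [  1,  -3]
Yes

tr(A) = -1, det(A) = -8
Characteristic polynomial: λ² - tr(A)λ + det(A) = λ² + λ - 8
λ² + λ - 8 = 0  ⇒  λ = (-1 ± √((1)² - 4·(-8)))/2 = (-1 ± √(33))/2
  = (-1 + √33)/2,  (-1 - √33)/2
Eigenvalues: (-1 + √33)/2, (-1 - √33)/2  (≈ 2.372, -3.372)
The two irrational eigenvalues are distinct (simple), so each has alg. mult. = geom. mult. = 1.
Sum of geometric multiplicities equals n, so A has n independent eigenvectors.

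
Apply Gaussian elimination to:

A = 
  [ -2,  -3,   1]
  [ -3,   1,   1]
Row operations:
R2 → R2 - (3/2)·R1

Resulting echelon form:
REF = 
  [  -2,   -3,    1]
  [   0, 11/2, -1/2]

Rank = 2 (number of non-zero pivot rows).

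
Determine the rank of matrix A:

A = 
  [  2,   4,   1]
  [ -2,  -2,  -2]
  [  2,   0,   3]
rank(A) = 2

Row reduce:
R2 → R2 + (1)·R1
R3 → R3 - (1)·R1
R3 → R3 + (2)·R2
REF = 
  [  2,   4,   1]
  [  0,   2,  -1]
  [  0,   0,   0]
Pivot columns: 1, 2 → 2 pivots.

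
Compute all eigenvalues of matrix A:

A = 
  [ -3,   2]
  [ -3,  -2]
λ = (-5 + i√23)/2, (-5 - i√23)/2  (≈ -2.5 + 2.398i, -2.5 - 2.398i)

tr(A) = -5, det(A) = 12
Characteristic polynomial: λ² - tr(A)λ + det(A) = λ² + 5λ + 12
λ² + 5λ + 12 = 0  ⇒  λ = (-5 ± √((5)² - 4·(12)))/2 = (-5 ± √(-23))/2
  = (-5 + i√23)/2,  (-5 - i√23)/2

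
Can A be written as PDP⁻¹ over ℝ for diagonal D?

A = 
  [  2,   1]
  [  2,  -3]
Yes

tr(A) = -1, det(A) = -8
Characteristic polynomial: λ² - tr(A)λ + det(A) = λ² + λ - 8
λ² + λ - 8 = 0  ⇒  λ = (-1 ± √((1)² - 4·(-8)))/2 = (-1 ± √(33))/2
  = (-1 + √33)/2,  (-1 - √33)/2
Eigenvalues: (-1 + √33)/2, (-1 - √33)/2  (≈ 2.372, -3.372)
The two irrational eigenvalues are distinct (simple), so each has alg. mult. = geom. mult. = 1.
Sum of geometric multiplicities equals n, so A has n independent eigenvectors.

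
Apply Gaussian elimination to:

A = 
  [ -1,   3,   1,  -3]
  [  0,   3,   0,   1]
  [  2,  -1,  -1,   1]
Row operations:
R3 → R3 + (2)·R1
R3 → R3 - (5/3)·R2

Resulting echelon form:
REF = 
  [   -1,     3,     1,    -3]
  [    0,     3,     0,     1]
  [    0,     0,     1, -20/3]

Rank = 3 (number of non-zero pivot rows).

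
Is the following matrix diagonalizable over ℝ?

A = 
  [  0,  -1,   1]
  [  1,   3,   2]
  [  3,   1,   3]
Yes

Characteristic polynomial: det(λI - A) = λ³ - 6λ² + 5λ + 11
By the rational root theorem any rational root is an integer dividing 11; none of those is a root, so p(λ) has no rational roots and hence (being an irreducible cubic) no repeated roots.
Discriminant of the cubic: Δ = 697
Δ > 0 ⇒ three distinct real eigenvalues: λ ≈ -0.9488, 2.783, 4.166
Three distinct real eigenvalues, so A has 3 independent eigenvectors.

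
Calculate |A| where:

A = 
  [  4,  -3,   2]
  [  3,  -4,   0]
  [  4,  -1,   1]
Cofactor expansion along row 1:
det(A) = (4)·((-4)(1) - (0)(-1)) - (-3)·((3)(1) - (0)(4)) + (2)·((3)(-1) - (-4)(4))
  = (4)(-4) - (-3)(3) + (2)(13)
  = 19

det(A) = 19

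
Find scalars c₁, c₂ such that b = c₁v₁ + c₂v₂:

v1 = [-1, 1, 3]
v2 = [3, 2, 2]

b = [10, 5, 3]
c1 = -1, c2 = 3

b = -1·v1 + 3·v2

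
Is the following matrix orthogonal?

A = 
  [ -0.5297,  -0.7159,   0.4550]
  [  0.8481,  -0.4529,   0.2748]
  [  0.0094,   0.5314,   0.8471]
Yes

AᵀA = 
  [  0.9999,   0.0001,   0]
  [  0.0001,   1,   0]
  [  0,   0,   1.0001]
≈ I (equal to I up to the 4-dp rounding of the entries)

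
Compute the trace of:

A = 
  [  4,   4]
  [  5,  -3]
1

tr(A) = 4 + -3 = 1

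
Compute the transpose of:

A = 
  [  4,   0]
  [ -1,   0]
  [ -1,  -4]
Aᵀ = 
  [  4,  -1,  -1]
  [  0,   0,  -4]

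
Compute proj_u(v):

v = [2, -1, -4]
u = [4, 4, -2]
proj_u(v) = [4/3, 4/3, -2/3]

v·u = (2)(4) + (-1)(4) + (-4)(-2) = 12
u·u = (4)² + (4)² + (-2)² = 36
proj_u(v) = (v·u / u·u) × u = (12/36) × u = (1/3) × u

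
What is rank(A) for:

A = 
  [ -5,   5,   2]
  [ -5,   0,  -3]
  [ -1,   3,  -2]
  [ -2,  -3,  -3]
rank(A) = 3

Row reduce:
R2 → R2 - (1)·R1
R3 → R3 - (1/5)·R1
R4 → R4 - (2/5)·R1
R3 → R3 + (2/5)·R2
R4 → R4 - (1)·R2
R4 → R4 + (3/11)·R3
REF = 
  [   -5,     5,     2]
  [    0,    -5,    -5]
  [    0,     0, -22/5]
  [    0,     0,     0]
Pivot columns: 1, 2, 3 → 3 pivots.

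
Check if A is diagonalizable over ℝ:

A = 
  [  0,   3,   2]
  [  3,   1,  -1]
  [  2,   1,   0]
Yes

Characteristic polynomial: det(λI - A) = λ³ - λ² - 12λ + 4
By the rational root theorem any rational root is an integer dividing 4; none of those is a root, so p(λ) has no rational roots and hence (being an irreducible cubic) no repeated roots.
Discriminant of the cubic: Δ = 7504
Δ > 0 ⇒ three distinct real eigenvalues: λ ≈ -3.176, 0.3273, 3.848
Three distinct real eigenvalues, so A has 3 independent eigenvectors.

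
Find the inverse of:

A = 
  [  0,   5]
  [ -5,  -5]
det(A) = (0)(-5) - (5)(-5) = 25
For a 2×2 matrix, A⁻¹ = (1/det(A)) · [[d, -b], [-c, a]]
    = (1/25) · [[-5, -5], [5, 0]]

A⁻¹ = 
  [-1/5, -1/5]
  [ 1/5,    0]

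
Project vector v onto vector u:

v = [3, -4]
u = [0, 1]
v·u = (3)(0) + (-4)(1) = -4
u·u = (0)² + (1)² = 1
proj_u(v) = (v·u / u·u) × u = (-4/1) × u = (-4) × u

proj_u(v) = [0, -4]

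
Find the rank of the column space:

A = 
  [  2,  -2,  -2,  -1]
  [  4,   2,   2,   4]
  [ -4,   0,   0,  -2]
Row reduce:
R2 → R2 - (2)·R1
R3 → R3 + (2)·R1
R3 → R3 + (2/3)·R2
REF = 
  [  2,  -2,  -2,  -1]
  [  0,   6,   6,   6]
  [  0,   0,   0,   0]
Pivot columns: 1, 2 → 2 pivots.
dim(Col(A)) = number of pivot columns = 2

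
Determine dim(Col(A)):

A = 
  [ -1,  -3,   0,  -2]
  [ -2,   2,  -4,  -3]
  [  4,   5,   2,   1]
dim(Col(A)) = 3

Row reduce:
R2 → R2 - (2)·R1
R3 → R3 + (4)·R1
R3 → R3 + (7/8)·R2
REF = 
  [   -1,    -3,     0,    -2]
  [    0,     8,    -4,     1]
  [    0,     0,  -3/2, -49/8]
Pivot columns: 1, 2, 3 → 3 pivots.
dim(Col(A)) = number of pivot columns = 3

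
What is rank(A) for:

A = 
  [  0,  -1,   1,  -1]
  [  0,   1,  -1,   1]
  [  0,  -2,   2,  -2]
Row reduce:
R2 → R2 + (1)·R1
R3 → R3 - (2)·R1
REF = 
  [  0,  -1,   1,  -1]
  [  0,   0,   0,   0]
  [  0,   0,   0,   0]
Pivot columns: 2 → 1 pivot.

rank(A) = 1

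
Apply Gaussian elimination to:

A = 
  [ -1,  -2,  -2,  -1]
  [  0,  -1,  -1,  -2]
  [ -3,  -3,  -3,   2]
Row operations:
R3 → R3 - (3)·R1
R3 → R3 + (3)·R2

Resulting echelon form:
REF = 
  [ -1,  -2,  -2,  -1]
  [  0,  -1,  -1,  -2]
  [  0,   0,   0,  -1]

Rank = 3 (number of non-zero pivot rows).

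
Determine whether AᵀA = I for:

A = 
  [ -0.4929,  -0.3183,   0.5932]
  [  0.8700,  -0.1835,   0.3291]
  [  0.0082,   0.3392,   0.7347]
No

AᵀA = 
  [  0.9999,   0,   0]
  [  0,   0.2500,   0]
  [  0,   0,   1]
≠ I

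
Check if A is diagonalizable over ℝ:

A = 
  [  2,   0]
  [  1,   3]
Yes

tr(A) = 5, det(A) = 6
Characteristic polynomial: λ² - tr(A)λ + det(A) = λ² - 5λ + 6
λ² - 5λ + 6 = (λ - 2)(λ - 3)
Eigenvalues: 3, 2
λ=2: alg. mult. = 1, geom. mult. = 2 - rank(A - (2)I) = 2 - 1 = 1
λ=3: alg. mult. = 1, geom. mult. = 2 - rank(A - (3)I) = 2 - 1 = 1
Sum of geometric multiplicities equals n, so A has n independent eigenvectors.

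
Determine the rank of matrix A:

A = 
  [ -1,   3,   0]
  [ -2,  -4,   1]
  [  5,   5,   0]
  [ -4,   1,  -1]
rank(A) = 3

Row reduce:
R2 → R2 - (2)·R1
R3 → R3 + (5)·R1
R4 → R4 - (4)·R1
R3 → R3 + (2)·R2
R4 → R4 - (11/10)·R2
R4 → R4 + (21/20)·R3
REF = 
  [ -1,   3,   0]
  [  0, -10,   1]
  [  0,   0,   2]
  [  0,   0,   0]
Pivot columns: 1, 2, 3 → 3 pivots.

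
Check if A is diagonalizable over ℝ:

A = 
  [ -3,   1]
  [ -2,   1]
Yes

tr(A) = -2, det(A) = -1
Characteristic polynomial: λ² - tr(A)λ + det(A) = λ² + 2λ - 1
λ² + 2λ - 1 = 0  ⇒  λ = (-2 ± √((2)² - 4·(-1)))/2 = (-2 ± √(8))/2
  = -1 + √2,  -1 - √2
Eigenvalues: -1 + √2, -1 - √2  (≈ 0.4142, -2.414)
The two irrational eigenvalues are distinct (simple), so each has alg. mult. = geom. mult. = 1.
Sum of geometric multiplicities equals n, so A has n independent eigenvectors.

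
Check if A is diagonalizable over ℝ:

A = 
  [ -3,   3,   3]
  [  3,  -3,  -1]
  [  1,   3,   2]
Yes

Characteristic polynomial: det(λI - A) = λ³ + 4λ² - 12λ - 24
By the rational root theorem any rational root is an integer dividing 24; none of those is a root, so p(λ) has no rational roots and hence (being an irreducible cubic) no repeated roots.
Discriminant of the cubic: Δ = 20544
Δ > 0 ⇒ three distinct real eigenvalues: λ ≈ -5.399, -1.522, 2.921
Three distinct real eigenvalues, so A has 3 independent eigenvectors.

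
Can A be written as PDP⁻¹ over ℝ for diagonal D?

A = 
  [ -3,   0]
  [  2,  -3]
No

tr(A) = -6, det(A) = 9
Characteristic polynomial: λ² - tr(A)λ + det(A) = λ² + 6λ + 9
λ² + 6λ + 9 = (λ + 3)²
Eigenvalues: -3, -3
λ=-3: alg. mult. = 2, geom. mult. = 2 - rank(A - (-3)I) = 2 - 1 = 1
Sum of geometric multiplicities = 1 < n = 2, so there aren't enough independent eigenvectors.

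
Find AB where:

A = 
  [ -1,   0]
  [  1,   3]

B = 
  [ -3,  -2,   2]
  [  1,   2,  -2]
AB = 
  [  3,   2,  -2]
  [  0,   4,  -4]

A is 2×2 and B is 2×3, so AB is 2×3. Each entry is (row of A)·(column of B):
AB[1,1] = (-1)(-3) + (0)(1) = 3
AB[1,2] = (-1)(-2) + (0)(2) = 2
AB[1,3] = (-1)(2) + (0)(-2) = -2
AB[2,1] = (1)(-3) + (3)(1) = 0
AB[2,2] = (1)(-2) + (3)(2) = 4
AB[2,3] = (1)(2) + (3)(-2) = -4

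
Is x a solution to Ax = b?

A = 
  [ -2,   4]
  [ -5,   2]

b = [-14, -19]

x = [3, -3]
No

Ax = [-18, -21] ≠ b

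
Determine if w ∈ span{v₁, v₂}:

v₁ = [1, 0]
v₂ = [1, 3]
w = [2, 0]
Yes

Form the augmented matrix and row-reduce:
[v₁|v₂|w] = 
  [  1,   1,   2]
  [  0,   3,   0]
(already in echelon form — no row operations needed)

No row of the form [0 0 | nonzero], so the system is consistent. Back-substitution gives c₁ = 2, c₂ = 0: w = (2)·v₁ + (0)·v₂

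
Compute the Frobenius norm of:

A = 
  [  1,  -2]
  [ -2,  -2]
||A||_F = 3.606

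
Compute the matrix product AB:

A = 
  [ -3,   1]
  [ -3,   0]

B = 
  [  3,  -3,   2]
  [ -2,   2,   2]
A is 2×2 and B is 2×3, so AB is 2×3. Each entry is (row of A)·(column of B):
AB[1,1] = (-3)(3) + (1)(-2) = -11
AB[1,2] = (-3)(-3) + (1)(2) = 11
AB[1,3] = (-3)(2) + (1)(2) = -4
AB[2,1] = (-3)(3) + (0)(-2) = -9
AB[2,2] = (-3)(-3) + (0)(2) = 9
AB[2,3] = (-3)(2) + (0)(2) = -6

AB = 
  [-11,  11,  -4]
  [ -9,   9,  -6]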